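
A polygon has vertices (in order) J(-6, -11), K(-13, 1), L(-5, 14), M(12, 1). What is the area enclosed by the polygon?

Apply the shoelace (surveyor's) formula: 2A = Σ (x_i·y_{i+1} − x_{i+1}·y_i), indices taken mod 4.
Σ = (-149) + (-177) + (-173) + (-126) = -625
Area = |Σ|/2 = 312.5.

312.5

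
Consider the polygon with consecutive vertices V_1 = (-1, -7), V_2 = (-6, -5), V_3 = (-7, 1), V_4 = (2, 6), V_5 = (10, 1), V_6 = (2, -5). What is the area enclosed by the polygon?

125.5

Apply the shoelace (surveyor's) formula: 2A = Σ (x_i·y_{i+1} − x_{i+1}·y_i), indices taken mod 6.
Σ = (-37) + (-41) + (-44) + (-58) + (-52) + (-19) = -251
Area = |Σ|/2 = 125.5.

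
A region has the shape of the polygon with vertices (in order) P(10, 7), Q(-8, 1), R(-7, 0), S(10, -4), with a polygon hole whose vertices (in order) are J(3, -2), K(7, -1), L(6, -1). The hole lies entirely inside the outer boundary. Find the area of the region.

Outer boundary:
Σ = (66) + (7) + (28) + (110) = 211
Area = |Σ|/2 = 105.5.
Hole:
J→K: (3)(-1) − (7)(-2) = 11
K→L: (7)(-1) − (6)(-1) = -1
L→J: (6)(-2) − (3)(-1) = -9
Σ = 1
Area = |Σ|/2 = 0.5.
Net area = 105.5 − 0.5 = 105.

105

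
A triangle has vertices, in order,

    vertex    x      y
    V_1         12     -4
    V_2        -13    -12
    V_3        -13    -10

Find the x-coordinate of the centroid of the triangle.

-14/3

Apply the shoelace (surveyor's) formula. First the cross-terms c_i = x_i·y_{i+1} − x_{i+1}·y_i:
  -196, -26, 172  ⇒  2A = -50, A = -25.
Then Σ (x_i + x_{i+1})·c_i = 700, so x̄ = 700 / (6·(-25)) = -14/3.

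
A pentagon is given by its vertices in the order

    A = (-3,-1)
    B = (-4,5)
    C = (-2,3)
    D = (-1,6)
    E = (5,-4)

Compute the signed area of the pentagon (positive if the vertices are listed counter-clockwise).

-36.5

Apply Gauss's area formula: 2A = Σ (x_i·y_{i+1} − x_{i+1}·y_i), indices taken mod 5.
Cross-terms: -19, -2, -9, -26, -17  ⇒  Σ = -73
Signed area = Σ/2 = -36.5 (negative ⇒ clockwise traversal).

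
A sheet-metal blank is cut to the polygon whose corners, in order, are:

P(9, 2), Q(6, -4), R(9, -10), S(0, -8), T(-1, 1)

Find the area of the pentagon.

81.5

Σ = (-48) + (-24) + (-72) + (-8) + (-11) = -163
Area = |Σ|/2 = 81.5.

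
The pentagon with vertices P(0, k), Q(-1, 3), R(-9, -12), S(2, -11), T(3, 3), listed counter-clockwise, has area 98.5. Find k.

The doubled signed area Σ (x_i y_{i+1} − x_{i+1} y_i) is linear in k.
With k=0 it equals 201; the coefficient of k is 4 (from the two edges through P).
So 4·k + 201 = 2·98.5 = 197 ⇒ k = -1.

-1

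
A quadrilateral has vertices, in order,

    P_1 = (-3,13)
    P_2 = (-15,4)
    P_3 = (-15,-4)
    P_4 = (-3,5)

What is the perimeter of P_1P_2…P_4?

|P_1P_2| = √((-12)² + (-9)²) = √225 = 15
|P_2P_3| = √((0)² + (-8)²) = √64 = 8
|P_3P_4| = √((12)² + (9)²) = √225 = 15
|P_4P_1| = √((0)² + (8)²) = √64 = 8
Perimeter = 15 + 8 + 15 + 8 = 46.

46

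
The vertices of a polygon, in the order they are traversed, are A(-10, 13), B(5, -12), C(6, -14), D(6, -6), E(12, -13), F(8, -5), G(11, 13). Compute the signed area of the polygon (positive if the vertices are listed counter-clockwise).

Apply the shoelace formula: 2A = Σ (x_i·y_{i+1} − x_{i+1}·y_i), indices taken mod 7.
Σ = (55) + (2) + (48) + (-6) + (44) + (159) + (273) = 575
Signed area = Σ/2 = 287.5 (positive ⇒ counter-clockwise traversal).

287.5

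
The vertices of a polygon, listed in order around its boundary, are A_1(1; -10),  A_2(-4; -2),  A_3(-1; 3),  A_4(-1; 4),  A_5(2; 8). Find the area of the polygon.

Apply Gauss's area formula: 2A = Σ (x_i·y_{i+1} − x_{i+1}·y_i), indices taken mod 5.
A_1→A_2: (1)(-2) − (-4)(-10) = -42
A_2→A_3: (-4)(3) − (-1)(-2) = -14
A_3→A_4: (-1)(4) − (-1)(3) = -1
A_4→A_5: (-1)(8) − (2)(4) = -16
A_5→A_1: (2)(-10) − (1)(8) = -28
Σ = -101
Area = |Σ|/2 = 50.5.

50.5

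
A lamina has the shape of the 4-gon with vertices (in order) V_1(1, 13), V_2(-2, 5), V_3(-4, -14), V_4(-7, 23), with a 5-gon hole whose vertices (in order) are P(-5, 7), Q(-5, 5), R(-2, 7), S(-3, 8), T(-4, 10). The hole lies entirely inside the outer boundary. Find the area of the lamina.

Outer boundary:
Apply the surveyor's formula: 2A = Σ (x_i·y_{i+1} − x_{i+1}·y_i), indices taken mod 4.
Σ = (31) + (48) + (-190) + (-114) = -225
Area = |Σ|/2 = 112.5.
Hole:
Σ = (10) + (-25) + (5) + (2) + (22) = 14
Area = |Σ|/2 = 7.
Net area = 112.5 − 7 = 105.5.

105.5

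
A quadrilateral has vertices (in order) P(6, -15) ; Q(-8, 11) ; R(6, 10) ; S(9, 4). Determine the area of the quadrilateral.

212.5

Σ = (-54) + (-146) + (-66) + (-159) = -425
Area = |Σ|/2 = 212.5.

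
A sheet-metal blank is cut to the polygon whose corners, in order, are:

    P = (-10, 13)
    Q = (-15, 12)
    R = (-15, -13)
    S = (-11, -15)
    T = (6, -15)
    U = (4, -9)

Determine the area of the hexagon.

377.5

Cross-terms: 75, 375, 82, 255, 6, -38  ⇒  Σ = 755
Area = |Σ|/2 = 377.5.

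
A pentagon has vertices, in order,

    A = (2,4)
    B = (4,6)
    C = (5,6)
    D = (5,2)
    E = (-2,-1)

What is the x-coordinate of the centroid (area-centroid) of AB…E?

281/111

Apply the shoelace formula. First the cross-terms c_i = x_i·y_{i+1} − x_{i+1}·y_i:
  -4, -6, -20, -1, -6  ⇒  2A = -37, A = -18.5.
Then Σ (x_i + x_{i+1})·c_i = -281, so x̄ = -281 / (6·(-18.5)) = 281/111.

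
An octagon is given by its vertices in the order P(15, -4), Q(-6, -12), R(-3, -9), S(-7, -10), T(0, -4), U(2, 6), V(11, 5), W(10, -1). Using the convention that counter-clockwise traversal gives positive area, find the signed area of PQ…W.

-162.5

Apply the shoelace formula: 2A = Σ (x_i·y_{i+1} − x_{i+1}·y_i), indices taken mod 8.
Σ = (-204) + (18) + (-33) + (28) + (8) + (-56) + (-61) + (-25) = -325
Signed area = Σ/2 = -162.5 (negative ⇒ clockwise traversal).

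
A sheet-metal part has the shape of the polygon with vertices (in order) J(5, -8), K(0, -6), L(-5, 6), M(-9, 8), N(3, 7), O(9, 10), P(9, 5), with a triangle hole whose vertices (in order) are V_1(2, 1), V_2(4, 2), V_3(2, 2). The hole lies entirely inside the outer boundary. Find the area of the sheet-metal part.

153

Outer boundary:
Apply Gauss's area formula: 2A = Σ (x_i·y_{i+1} − x_{i+1}·y_i), indices taken mod 7.
J→K: (5)(-6) − (0)(-8) = -30
K→L: (0)(6) − (-5)(-6) = -30
L→M: (-5)(8) − (-9)(6) = 14
M→N: (-9)(7) − (3)(8) = -87
N→O: (3)(10) − (9)(7) = -33
O→P: (9)(5) − (9)(10) = -45
P→J: (9)(-8) − (5)(5) = -97
Σ = -308
Area = |Σ|/2 = 154.
Hole:
Apply the shoelace (surveyor's) formula: 2A = Σ (x_i·y_{i+1} − x_{i+1}·y_i), indices taken mod 3.
V_1→V_2: (2)(2) − (4)(1) = 0
V_2→V_3: (4)(2) − (2)(2) = 4
V_3→V_1: (2)(1) − (2)(2) = -2
Σ = 2
Area = |Σ|/2 = 1.
Net area = 154 − 1 = 153.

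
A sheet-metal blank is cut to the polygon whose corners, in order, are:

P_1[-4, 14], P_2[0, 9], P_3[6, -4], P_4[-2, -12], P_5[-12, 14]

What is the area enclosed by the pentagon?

Apply the shoelace (surveyor's) formula: 2A = Σ (x_i·y_{i+1} − x_{i+1}·y_i), indices taken mod 5.
Σ = (-36) + (-54) + (-80) + (-172) + (-112) = -454
Area = |Σ|/2 = 227.

227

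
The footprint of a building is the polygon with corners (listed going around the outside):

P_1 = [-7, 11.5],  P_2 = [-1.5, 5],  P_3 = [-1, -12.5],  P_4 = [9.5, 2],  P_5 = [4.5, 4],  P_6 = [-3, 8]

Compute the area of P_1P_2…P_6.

110.625

Σ = (-17.75) + (23.75) + (116.75) + (29) + (48) + (21.5) = 221.25
Area = |Σ|/2 = 110.625.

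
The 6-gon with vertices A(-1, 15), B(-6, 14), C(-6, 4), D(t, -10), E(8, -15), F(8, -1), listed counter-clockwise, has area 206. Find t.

The doubled signed area Σ (x_i y_{i+1} − x_{i+1} y_i) is linear in t.
With t=0 it equals 507; the coefficient of t is -19 (from the two edges through D).
So -19·t + 507 = 2·206 = 412 ⇒ t = 5.

5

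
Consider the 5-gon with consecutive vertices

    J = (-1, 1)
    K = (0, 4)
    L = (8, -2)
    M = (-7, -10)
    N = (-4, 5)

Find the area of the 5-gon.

102

Apply the shoelace (surveyor's) formula: 2A = Σ (x_i·y_{i+1} − x_{i+1}·y_i), indices taken mod 5.
Σ = (-4) + (-32) + (-94) + (-75) + (1) = -204
Area = |Σ|/2 = 102.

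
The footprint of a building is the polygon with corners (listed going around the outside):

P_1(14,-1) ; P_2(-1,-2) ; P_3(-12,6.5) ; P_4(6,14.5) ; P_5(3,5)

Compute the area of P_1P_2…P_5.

179.5

Apply the shoelace (surveyor's) formula: 2A = Σ (x_i·y_{i+1} − x_{i+1}·y_i), indices taken mod 5.
Σ = (-29) + (-30.5) + (-213) + (-13.5) + (-73) = -359
Area = |Σ|/2 = 179.5.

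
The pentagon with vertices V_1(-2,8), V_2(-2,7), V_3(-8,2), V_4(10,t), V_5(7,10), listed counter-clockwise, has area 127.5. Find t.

-3

Write out the shoelace sum; only the two edges meeting at V_4 involve t:
2·Area = [((-8)·t − 10·2) + (10·10 − 7·t)] + 130
       = -15·t + 210 = 255
⇒ t = -3.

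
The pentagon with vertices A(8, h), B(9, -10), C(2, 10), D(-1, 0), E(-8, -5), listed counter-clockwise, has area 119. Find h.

-9

The doubled signed area Σ (x_i y_{i+1} − x_{i+1} y_i) is linear in h.
With h=0 it equals 85; the coefficient of h is -17 (from the two edges through A).
So -17·h + 85 = 2·119 = 238 ⇒ h = -9.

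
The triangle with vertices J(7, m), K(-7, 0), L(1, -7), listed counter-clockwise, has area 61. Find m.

3

The doubled signed area Σ (x_i y_{i+1} − x_{i+1} y_i) is linear in m.
With m=0 it equals 98; the coefficient of m is 8 (from the two edges through J).
So 8·m + 98 = 2·61 = 122 ⇒ m = 3.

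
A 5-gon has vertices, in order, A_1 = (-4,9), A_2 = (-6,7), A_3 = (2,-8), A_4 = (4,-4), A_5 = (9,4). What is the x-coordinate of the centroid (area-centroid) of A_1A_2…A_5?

Apply the shoelace (surveyor's) formula. First the cross-terms c_i = x_i·y_{i+1} − x_{i+1}·y_i:
  26, 34, 24, 52, 97  ⇒  2A = 233, A = 116.5.
Then Σ (x_i + x_{i+1})·c_i = 909, so x̄ = 909 / (6·116.5) = 303/233.

303/233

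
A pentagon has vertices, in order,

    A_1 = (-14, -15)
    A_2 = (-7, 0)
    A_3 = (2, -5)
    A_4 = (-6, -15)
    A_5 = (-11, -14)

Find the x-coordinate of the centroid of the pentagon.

-67/11

Apply the surveyor's formula. First the cross-terms c_i = x_i·y_{i+1} − x_{i+1}·y_i:
  -105, 35, -60, -81, -31  ⇒  2A = -242, A = -121.
Then Σ (x_i + x_{i+1})·c_i = 4422, so x̄ = 4422 / (6·(-121)) = -67/11.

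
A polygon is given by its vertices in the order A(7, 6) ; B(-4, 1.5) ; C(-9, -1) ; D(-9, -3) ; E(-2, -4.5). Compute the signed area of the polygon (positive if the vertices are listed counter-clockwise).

A→B: (7)(1.5) − (-4)(6) = 34.5
B→C: (-4)(-1) − (-9)(1.5) = 17.5
C→D: (-9)(-3) − (-9)(-1) = 18
D→E: (-9)(-4.5) − (-2)(-3) = 34.5
E→A: (-2)(6) − (7)(-4.5) = 19.5
Σ = 124
Signed area = Σ/2 = 62 (positive ⇒ counter-clockwise traversal).

62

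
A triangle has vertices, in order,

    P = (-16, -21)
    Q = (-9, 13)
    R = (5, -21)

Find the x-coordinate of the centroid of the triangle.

-20/3

Apply Gauss's area formula. First the cross-terms c_i = x_i·y_{i+1} − x_{i+1}·y_i:
  -397, 124, -441  ⇒  2A = -714, A = -357.
Then Σ (x_i + x_{i+1})·c_i = 14280, so x̄ = 14280 / (6·(-357)) = -20/3.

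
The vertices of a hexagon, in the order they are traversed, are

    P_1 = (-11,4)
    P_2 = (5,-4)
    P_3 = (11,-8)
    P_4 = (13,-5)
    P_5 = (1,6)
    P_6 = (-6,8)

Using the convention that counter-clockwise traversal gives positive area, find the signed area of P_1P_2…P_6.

Cross-terms: 24, 4, 49, 83, 44, 64  ⇒  Σ = 268
Signed area = Σ/2 = 134 (positive ⇒ counter-clockwise traversal).

134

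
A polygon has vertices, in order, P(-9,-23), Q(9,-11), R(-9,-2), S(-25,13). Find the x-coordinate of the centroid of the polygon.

Apply the surveyor's formula. First the cross-terms c_i = x_i·y_{i+1} − x_{i+1}·y_i:
  306, -117, -167, 692  ⇒  2A = 714, A = 357.
Then Σ (x_i + x_{i+1})·c_i = -17850, so x̄ = -17850 / (6·357) = -25/3.

-25/3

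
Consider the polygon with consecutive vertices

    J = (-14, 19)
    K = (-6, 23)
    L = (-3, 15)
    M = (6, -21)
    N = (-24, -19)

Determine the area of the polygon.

798

Apply the shoelace (surveyor's) formula: 2A = Σ (x_i·y_{i+1} − x_{i+1}·y_i), indices taken mod 5.
J→K: (-14)(23) − (-6)(19) = -208
K→L: (-6)(15) − (-3)(23) = -21
L→M: (-3)(-21) − (6)(15) = -27
M→N: (6)(-19) − (-24)(-21) = -618
N→J: (-24)(19) − (-14)(-19) = -722
Σ = -1596
Area = |Σ|/2 = 798.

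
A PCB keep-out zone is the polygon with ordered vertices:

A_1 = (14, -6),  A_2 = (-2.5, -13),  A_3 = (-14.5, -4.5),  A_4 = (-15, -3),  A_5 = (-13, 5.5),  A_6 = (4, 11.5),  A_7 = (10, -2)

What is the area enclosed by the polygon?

Σ = (-197) + (-177.25) + (-24) + (-121.5) + (-171.5) + (-123) + (-32) = -846.25
Area = |Σ|/2 = 423.125.

423.125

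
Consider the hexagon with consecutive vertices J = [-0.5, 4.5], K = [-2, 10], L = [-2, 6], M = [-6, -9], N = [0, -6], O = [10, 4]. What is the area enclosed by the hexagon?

104.5

Apply the surveyor's formula: 2A = Σ (x_i·y_{i+1} − x_{i+1}·y_i), indices taken mod 6.
Σ = (4) + (8) + (54) + (36) + (60) + (47) = 209
Area = |Σ|/2 = 104.5.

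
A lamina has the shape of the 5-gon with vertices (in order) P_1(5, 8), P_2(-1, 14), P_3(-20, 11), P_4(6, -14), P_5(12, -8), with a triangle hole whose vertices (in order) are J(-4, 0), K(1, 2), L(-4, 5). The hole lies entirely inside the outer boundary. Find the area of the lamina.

Outer boundary:
P_1→P_2: (5)(14) − (-1)(8) = 78
P_2→P_3: (-1)(11) − (-20)(14) = 269
P_3→P_4: (-20)(-14) − (6)(11) = 214
P_4→P_5: (6)(-8) − (12)(-14) = 120
P_5→P_1: (12)(8) − (5)(-8) = 136
Σ = 817
Area = |Σ|/2 = 408.5.
Hole:
Σ = (-8) + (13) + (20) = 25
Area = |Σ|/2 = 12.5.
Net area = 408.5 − 12.5 = 396.

396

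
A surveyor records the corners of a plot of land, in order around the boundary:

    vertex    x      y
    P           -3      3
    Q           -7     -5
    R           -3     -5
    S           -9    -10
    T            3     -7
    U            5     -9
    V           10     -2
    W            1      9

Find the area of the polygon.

172

Σ = (36) + (20) + (-15) + (93) + (8) + (80) + (92) + (30) = 344
Area = |Σ|/2 = 172.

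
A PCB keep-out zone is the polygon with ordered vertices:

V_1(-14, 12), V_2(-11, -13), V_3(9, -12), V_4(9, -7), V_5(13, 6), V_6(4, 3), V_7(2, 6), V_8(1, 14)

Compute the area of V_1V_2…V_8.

508

Apply the surveyor's formula: 2A = Σ (x_i·y_{i+1} − x_{i+1}·y_i), indices taken mod 8.
V_1→V_2: (-14)(-13) − (-11)(12) = 314
V_2→V_3: (-11)(-12) − (9)(-13) = 249
V_3→V_4: (9)(-7) − (9)(-12) = 45
V_4→V_5: (9)(6) − (13)(-7) = 145
V_5→V_6: (13)(3) − (4)(6) = 15
V_6→V_7: (4)(6) − (2)(3) = 18
V_7→V_8: (2)(14) − (1)(6) = 22
V_8→V_1: (1)(12) − (-14)(14) = 208
Σ = 1016
Area = |Σ|/2 = 508.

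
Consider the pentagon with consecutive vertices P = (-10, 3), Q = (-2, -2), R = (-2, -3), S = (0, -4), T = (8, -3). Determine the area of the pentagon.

31

Apply the surveyor's formula: 2A = Σ (x_i·y_{i+1} − x_{i+1}·y_i), indices taken mod 5.
Σ = (26) + (2) + (8) + (32) + (-6) = 62
Area = |Σ|/2 = 31.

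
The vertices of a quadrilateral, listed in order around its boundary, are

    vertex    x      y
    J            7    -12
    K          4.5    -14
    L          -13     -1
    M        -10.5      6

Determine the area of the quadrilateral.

117.5

Σ = (-44) + (-186.5) + (-88.5) + (84) = -235
Area = |Σ|/2 = 117.5.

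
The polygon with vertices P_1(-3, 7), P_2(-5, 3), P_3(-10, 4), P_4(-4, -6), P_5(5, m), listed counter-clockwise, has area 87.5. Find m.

2

The doubled signed area Σ (x_i y_{i+1} − x_{i+1} y_i) is linear in m.
With m=0 it equals 177; the coefficient of m is -1 (from the two edges through P_5).
So -1·m + 177 = 2·87.5 = 175 ⇒ m = 2.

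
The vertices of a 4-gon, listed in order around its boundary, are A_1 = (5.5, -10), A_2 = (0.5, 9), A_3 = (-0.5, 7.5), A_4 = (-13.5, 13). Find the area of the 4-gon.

110.5

Apply Gauss's area formula: 2A = Σ (x_i·y_{i+1} − x_{i+1}·y_i), indices taken mod 4.
Σ = (54.5) + (8.25) + (94.75) + (63.5) = 221
Area = |Σ|/2 = 110.5.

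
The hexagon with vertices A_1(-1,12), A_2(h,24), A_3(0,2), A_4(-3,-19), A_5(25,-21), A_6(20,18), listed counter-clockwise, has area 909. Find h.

The doubled signed area Σ (x_i y_{i+1} − x_{i+1} y_i) is linear in h.
With h=0 it equals 1648; the coefficient of h is -10 (from the two edges through A_2).
So -10·h + 1648 = 2·909 = 1818 ⇒ h = -17.

-17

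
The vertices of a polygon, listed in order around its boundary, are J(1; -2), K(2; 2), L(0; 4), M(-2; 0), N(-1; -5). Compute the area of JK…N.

19.5

Apply the shoelace (surveyor's) formula: 2A = Σ (x_i·y_{i+1} − x_{i+1}·y_i), indices taken mod 5.
Cross-terms: 6, 8, 8, 10, 7  ⇒  Σ = 39
Area = |Σ|/2 = 19.5.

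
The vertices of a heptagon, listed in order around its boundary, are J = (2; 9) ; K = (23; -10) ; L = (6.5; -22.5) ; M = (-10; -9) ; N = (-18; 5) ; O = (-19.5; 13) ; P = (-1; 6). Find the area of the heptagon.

718.25

J→K: (2)(-10) − (23)(9) = -227
K→L: (23)(-22.5) − (6.5)(-10) = -452.5
L→M: (6.5)(-9) − (-10)(-22.5) = -283.5
M→N: (-10)(5) − (-18)(-9) = -212
N→O: (-18)(13) − (-19.5)(5) = -136.5
O→P: (-19.5)(6) − (-1)(13) = -104
P→J: (-1)(9) − (2)(6) = -21
Σ = -1436.5
Area = |Σ|/2 = 718.25.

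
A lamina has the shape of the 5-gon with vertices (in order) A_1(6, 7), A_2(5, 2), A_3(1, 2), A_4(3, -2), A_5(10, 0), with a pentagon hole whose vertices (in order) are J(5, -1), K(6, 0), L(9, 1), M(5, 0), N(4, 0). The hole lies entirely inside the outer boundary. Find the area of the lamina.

Outer boundary:
Apply Gauss's area formula: 2A = Σ (x_i·y_{i+1} − x_{i+1}·y_i), indices taken mod 5.
A_1→A_2: (6)(2) − (5)(7) = -23
A_2→A_3: (5)(2) − (1)(2) = 8
A_3→A_4: (1)(-2) − (3)(2) = -8
A_4→A_5: (3)(0) − (10)(-2) = 20
A_5→A_1: (10)(7) − (6)(0) = 70
Σ = 67
Area = |Σ|/2 = 33.5.
Hole:
Apply the shoelace formula: 2A = Σ (x_i·y_{i+1} − x_{i+1}·y_i), indices taken mod 5.
J→K: (5)(0) − (6)(-1) = 6
K→L: (6)(1) − (9)(0) = 6
L→M: (9)(0) − (5)(1) = -5
M→N: (5)(0) − (4)(0) = 0
N→J: (4)(-1) − (5)(0) = -4
Σ = 3
Area = |Σ|/2 = 1.5.
Net area = 33.5 − 1.5 = 32.

32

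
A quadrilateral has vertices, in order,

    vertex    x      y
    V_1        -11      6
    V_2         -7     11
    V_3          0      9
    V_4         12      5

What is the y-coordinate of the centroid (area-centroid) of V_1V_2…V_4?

Apply the surveyor's formula. First the cross-terms c_i = x_i·y_{i+1} − x_{i+1}·y_i:
  -79, -63, -108, 127  ⇒  2A = -123, A = -61.5.
Then Σ (y_i + y_{i+1})·c_i = -2718, so ȳ = -2718 / (6·(-61.5)) = 302/41.

302/41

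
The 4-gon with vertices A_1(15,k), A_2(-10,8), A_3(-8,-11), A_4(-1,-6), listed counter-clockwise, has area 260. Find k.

Write out the shoelace sum; only the two edges meeting at A_1 involve k:
2·Area = [((-1)·k − 15·(-6)) + (15·8 − (-10)·k)] + 211
       = 9·k + 421 = 520
⇒ k = 11.

11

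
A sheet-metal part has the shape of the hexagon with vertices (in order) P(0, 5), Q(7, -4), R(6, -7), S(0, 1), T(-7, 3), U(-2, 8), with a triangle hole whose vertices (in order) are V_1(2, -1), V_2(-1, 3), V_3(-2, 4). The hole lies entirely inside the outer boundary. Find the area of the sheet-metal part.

Outer boundary:
Cross-terms: -35, -25, 6, 7, -50, -10  ⇒  Σ = -107
Area = |Σ|/2 = 53.5.
Hole:
Apply the surveyor's formula: 2A = Σ (x_i·y_{i+1} − x_{i+1}·y_i), indices taken mod 3.
Σ = (5) + (2) + (-6) = 1
Area = |Σ|/2 = 0.5.
Net area = 53.5 − 0.5 = 53.

53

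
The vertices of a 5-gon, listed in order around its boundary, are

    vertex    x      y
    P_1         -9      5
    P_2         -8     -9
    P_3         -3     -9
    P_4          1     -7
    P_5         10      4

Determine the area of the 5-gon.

178

Apply the shoelace formula: 2A = Σ (x_i·y_{i+1} − x_{i+1}·y_i), indices taken mod 5.
P_1→P_2: (-9)(-9) − (-8)(5) = 121
P_2→P_3: (-8)(-9) − (-3)(-9) = 45
P_3→P_4: (-3)(-7) − (1)(-9) = 30
P_4→P_5: (1)(4) − (10)(-7) = 74
P_5→P_1: (10)(5) − (-9)(4) = 86
Σ = 356
Area = |Σ|/2 = 178.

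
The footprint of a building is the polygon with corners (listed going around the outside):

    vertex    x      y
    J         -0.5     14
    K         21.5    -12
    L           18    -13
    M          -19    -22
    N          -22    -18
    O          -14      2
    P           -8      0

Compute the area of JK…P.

Apply the shoelace (surveyor's) formula: 2A = Σ (x_i·y_{i+1} − x_{i+1}·y_i), indices taken mod 7.
Σ = (-295) + (-63.5) + (-643) + (-142) + (-296) + (16) + (-112) = -1535.5
Area = |Σ|/2 = 767.75.

767.75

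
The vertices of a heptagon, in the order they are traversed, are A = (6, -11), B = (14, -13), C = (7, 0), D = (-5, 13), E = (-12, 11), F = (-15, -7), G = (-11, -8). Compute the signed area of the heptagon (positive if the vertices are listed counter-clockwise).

410

Apply the surveyor's formula: 2A = Σ (x_i·y_{i+1} − x_{i+1}·y_i), indices taken mod 7.
A→B: (6)(-13) − (14)(-11) = 76
B→C: (14)(0) − (7)(-13) = 91
C→D: (7)(13) − (-5)(0) = 91
D→E: (-5)(11) − (-12)(13) = 101
E→F: (-12)(-7) − (-15)(11) = 249
F→G: (-15)(-8) − (-11)(-7) = 43
G→A: (-11)(-11) − (6)(-8) = 169
Σ = 820
Signed area = Σ/2 = 410 (positive ⇒ counter-clockwise traversal).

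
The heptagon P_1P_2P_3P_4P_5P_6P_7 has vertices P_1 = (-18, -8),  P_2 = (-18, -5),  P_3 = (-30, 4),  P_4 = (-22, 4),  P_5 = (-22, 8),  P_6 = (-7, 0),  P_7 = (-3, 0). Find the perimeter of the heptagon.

68

|P_1P_2| = √((0)² + (3)²) = √9 = 3
|P_2P_3| = √((-12)² + (9)²) = √225 = 15
|P_3P_4| = √((8)² + (0)²) = √64 = 8
|P_4P_5| = √((0)² + (4)²) = √16 = 4
|P_5P_6| = √((15)² + (-8)²) = √289 = 17
|P_6P_7| = √((4)² + (0)²) = √16 = 4
|P_7P_1| = √((-15)² + (-8)²) = √289 = 17
Perimeter = 3 + 15 + 8 + 4 + 17 + 4 + 17 = 68.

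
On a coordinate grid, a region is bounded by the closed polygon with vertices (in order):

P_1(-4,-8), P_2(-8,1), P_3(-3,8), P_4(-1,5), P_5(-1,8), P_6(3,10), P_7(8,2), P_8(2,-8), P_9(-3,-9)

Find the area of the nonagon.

184.5

Apply Gauss's area formula: 2A = Σ (x_i·y_{i+1} − x_{i+1}·y_i), indices taken mod 9.
Σ = (-68) + (-61) + (-7) + (-3) + (-34) + (-74) + (-68) + (-42) + (-12) = -369
Area = |Σ|/2 = 184.5.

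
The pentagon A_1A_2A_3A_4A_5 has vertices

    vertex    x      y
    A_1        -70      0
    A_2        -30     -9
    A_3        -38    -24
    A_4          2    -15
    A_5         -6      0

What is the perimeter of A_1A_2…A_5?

|A_1A_2| = √((40)² + (-9)²) = √1681 = 41
|A_2A_3| = √((-8)² + (-15)²) = √289 = 17
|A_3A_4| = √((40)² + (9)²) = √1681 = 41
|A_4A_5| = √((-8)² + (15)²) = √289 = 17
|A_5A_1| = √((-64)² + (0)²) = √4096 = 64
Perimeter = 41 + 17 + 41 + 17 + 64 = 180.

180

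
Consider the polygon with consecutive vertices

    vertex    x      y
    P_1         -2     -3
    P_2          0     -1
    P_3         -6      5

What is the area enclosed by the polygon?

12

Apply the shoelace formula: 2A = Σ (x_i·y_{i+1} − x_{i+1}·y_i), indices taken mod 3.
P_1→P_2: (-2)(-1) − (0)(-3) = 2
P_2→P_3: (0)(5) − (-6)(-1) = -6
P_3→P_1: (-6)(-3) − (-2)(5) = 28
Σ = 24
Area = |Σ|/2 = 12.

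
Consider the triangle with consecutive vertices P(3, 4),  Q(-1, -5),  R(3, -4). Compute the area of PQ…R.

Apply the surveyor's formula: 2A = Σ (x_i·y_{i+1} − x_{i+1}·y_i), indices taken mod 3.
P→Q: (3)(-5) − (-1)(4) = -11
Q→R: (-1)(-4) − (3)(-5) = 19
R→P: (3)(4) − (3)(-4) = 24
Σ = 32
Area = |Σ|/2 = 16.

16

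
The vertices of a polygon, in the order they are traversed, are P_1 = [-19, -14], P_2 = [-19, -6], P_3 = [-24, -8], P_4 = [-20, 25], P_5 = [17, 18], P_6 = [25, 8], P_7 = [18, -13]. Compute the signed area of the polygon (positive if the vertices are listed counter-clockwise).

-1485.5

Σ = (-152) + (8) + (-760) + (-785) + (-314) + (-469) + (-499) = -2971
Signed area = Σ/2 = -1485.5 (negative ⇒ clockwise traversal).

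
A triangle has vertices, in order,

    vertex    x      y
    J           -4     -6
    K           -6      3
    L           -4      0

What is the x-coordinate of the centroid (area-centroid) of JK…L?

Apply the shoelace (surveyor's) formula. First the cross-terms c_i = x_i·y_{i+1} − x_{i+1}·y_i:
  -48, 12, 24  ⇒  2A = -12, A = -6.
Then Σ (x_i + x_{i+1})·c_i = 168, so x̄ = 168 / (6·(-6)) = -14/3.

-14/3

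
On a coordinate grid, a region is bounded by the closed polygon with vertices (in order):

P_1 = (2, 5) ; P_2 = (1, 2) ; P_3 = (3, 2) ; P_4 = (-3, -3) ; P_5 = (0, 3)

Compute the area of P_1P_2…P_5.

P_1→P_2: (2)(2) − (1)(5) = -1
P_2→P_3: (1)(2) − (3)(2) = -4
P_3→P_4: (3)(-3) − (-3)(2) = -3
P_4→P_5: (-3)(3) − (0)(-3) = -9
P_5→P_1: (0)(5) − (2)(3) = -6
Σ = -23
Area = |Σ|/2 = 11.5.

11.5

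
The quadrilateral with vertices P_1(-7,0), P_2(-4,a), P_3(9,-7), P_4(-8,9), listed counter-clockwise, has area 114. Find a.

-7

Write out the shoelace sum; only the two edges meeting at P_2 involve a:
2·Area = [((-7)·a − (-4)·0) + ((-4)·(-7) − 9·a)] + 88
       = -16·a + 116 = 228
⇒ a = -7.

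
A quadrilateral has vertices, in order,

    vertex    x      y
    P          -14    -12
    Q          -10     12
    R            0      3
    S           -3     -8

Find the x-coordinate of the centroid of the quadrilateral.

-1211/165

Apply the shoelace formula. First the cross-terms c_i = x_i·y_{i+1} − x_{i+1}·y_i:
  -288, -30, 9, -76  ⇒  2A = -385, A = -192.5.
Then Σ (x_i + x_{i+1})·c_i = 8477, so x̄ = 8477 / (6·(-192.5)) = -1211/165.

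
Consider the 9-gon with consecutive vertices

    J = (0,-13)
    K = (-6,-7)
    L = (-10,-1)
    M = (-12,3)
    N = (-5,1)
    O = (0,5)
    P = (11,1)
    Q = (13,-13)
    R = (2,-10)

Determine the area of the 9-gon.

Apply the shoelace formula: 2A = Σ (x_i·y_{i+1} − x_{i+1}·y_i), indices taken mod 9.
Σ = (-78) + (-64) + (-42) + (3) + (-25) + (-55) + (-156) + (-104) + (-26) = -547
Area = |Σ|/2 = 273.5.

273.5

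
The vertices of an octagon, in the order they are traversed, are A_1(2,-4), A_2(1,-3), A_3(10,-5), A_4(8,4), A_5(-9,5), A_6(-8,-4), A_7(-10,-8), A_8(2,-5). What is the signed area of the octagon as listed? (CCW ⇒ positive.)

173.5

Apply the surveyor's formula: 2A = Σ (x_i·y_{i+1} − x_{i+1}·y_i), indices taken mod 8.
A_1→A_2: (2)(-3) − (1)(-4) = -2
A_2→A_3: (1)(-5) − (10)(-3) = 25
A_3→A_4: (10)(4) − (8)(-5) = 80
A_4→A_5: (8)(5) − (-9)(4) = 76
A_5→A_6: (-9)(-4) − (-8)(5) = 76
A_6→A_7: (-8)(-8) − (-10)(-4) = 24
A_7→A_8: (-10)(-5) − (2)(-8) = 66
A_8→A_1: (2)(-4) − (2)(-5) = 2
Σ = 347
Signed area = Σ/2 = 173.5 (positive ⇒ counter-clockwise traversal).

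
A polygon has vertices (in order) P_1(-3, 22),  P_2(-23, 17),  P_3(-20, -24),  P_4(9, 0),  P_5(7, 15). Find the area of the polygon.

948.5

Apply the shoelace (surveyor's) formula: 2A = Σ (x_i·y_{i+1} − x_{i+1}·y_i), indices taken mod 5.
Σ = (455) + (892) + (216) + (135) + (199) = 1897
Area = |Σ|/2 = 948.5.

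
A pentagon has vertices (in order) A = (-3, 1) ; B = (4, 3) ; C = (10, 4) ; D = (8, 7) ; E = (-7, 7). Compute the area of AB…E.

Σ = (-13) + (-14) + (38) + (105) + (14) = 130
Area = |Σ|/2 = 65.

65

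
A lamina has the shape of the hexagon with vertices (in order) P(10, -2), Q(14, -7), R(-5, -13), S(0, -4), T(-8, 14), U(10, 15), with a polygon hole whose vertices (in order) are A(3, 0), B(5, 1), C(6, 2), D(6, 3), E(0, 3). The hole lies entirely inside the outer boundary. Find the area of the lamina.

339.5

Outer boundary:
Cross-terms: -42, -217, 20, -32, -260, -170  ⇒  Σ = -701
Area = |Σ|/2 = 350.5.
Hole:
A→B: (3)(1) − (5)(0) = 3
B→C: (5)(2) − (6)(1) = 4
C→D: (6)(3) − (6)(2) = 6
D→E: (6)(3) − (0)(3) = 18
E→A: (0)(0) − (3)(3) = -9
Σ = 22
Area = |Σ|/2 = 11.
Net area = 350.5 − 11 = 339.5.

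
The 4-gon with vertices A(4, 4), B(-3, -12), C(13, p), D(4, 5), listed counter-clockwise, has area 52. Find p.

11

The doubled signed area Σ (x_i y_{i+1} − x_{i+1} y_i) is linear in p.
With p=0 it equals 181; the coefficient of p is -7 (from the two edges through C).
So -7·p + 181 = 2·52 = 104 ⇒ p = 11.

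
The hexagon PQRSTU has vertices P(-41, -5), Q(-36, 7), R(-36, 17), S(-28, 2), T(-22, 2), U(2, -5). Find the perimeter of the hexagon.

|PQ| = √((5)² + (12)²) = √169 = 13
|QR| = √((0)² + (10)²) = √100 = 10
|RS| = √((8)² + (-15)²) = √289 = 17
|ST| = √((6)² + (0)²) = √36 = 6
|TU| = √((24)² + (-7)²) = √625 = 25
|UP| = √((-43)² + (0)²) = √1849 = 43
Perimeter = 13 + 10 + 17 + 6 + 25 + 43 = 114.

114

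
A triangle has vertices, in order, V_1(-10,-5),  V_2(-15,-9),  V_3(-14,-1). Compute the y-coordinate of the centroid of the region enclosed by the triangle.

-5

Apply the shoelace formula. First the cross-terms c_i = x_i·y_{i+1} − x_{i+1}·y_i:
  15, -111, 60  ⇒  2A = -36, A = -18.
Then Σ (y_i + y_{i+1})·c_i = 540, so ȳ = 540 / (6·(-18)) = -5.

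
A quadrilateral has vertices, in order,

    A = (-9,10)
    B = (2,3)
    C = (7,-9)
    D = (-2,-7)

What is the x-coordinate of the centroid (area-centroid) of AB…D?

-139/177

Apply the shoelace (surveyor's) formula. First the cross-terms c_i = x_i·y_{i+1} − x_{i+1}·y_i:
  -47, -39, -67, -83  ⇒  2A = -236, A = -118.
Then Σ (x_i + x_{i+1})·c_i = 556, so x̄ = 556 / (6·(-118)) = -139/177.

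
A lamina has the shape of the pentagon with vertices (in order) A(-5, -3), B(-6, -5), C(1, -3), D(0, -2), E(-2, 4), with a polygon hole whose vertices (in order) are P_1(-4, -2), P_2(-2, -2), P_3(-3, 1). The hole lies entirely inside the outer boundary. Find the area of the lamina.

Outer boundary:
Apply the shoelace formula: 2A = Σ (x_i·y_{i+1} − x_{i+1}·y_i), indices taken mod 5.
Σ = (7) + (23) + (-2) + (-4) + (26) = 50
Area = |Σ|/2 = 25.
Hole:
Σ = (4) + (-8) + (10) = 6
Area = |Σ|/2 = 3.
Net area = 25 − 3 = 22.

22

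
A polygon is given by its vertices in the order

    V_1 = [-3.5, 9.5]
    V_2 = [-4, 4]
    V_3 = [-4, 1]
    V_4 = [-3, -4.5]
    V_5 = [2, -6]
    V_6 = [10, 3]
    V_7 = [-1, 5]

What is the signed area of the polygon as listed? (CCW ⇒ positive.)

105.5

Apply the shoelace formula: 2A = Σ (x_i·y_{i+1} − x_{i+1}·y_i), indices taken mod 7.
Σ = (24) + (12) + (21) + (27) + (66) + (53) + (8) = 211
Signed area = Σ/2 = 105.5 (positive ⇒ counter-clockwise traversal).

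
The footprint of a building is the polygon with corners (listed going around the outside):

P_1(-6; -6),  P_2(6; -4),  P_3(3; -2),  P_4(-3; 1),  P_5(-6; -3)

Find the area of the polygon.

P_1→P_2: (-6)(-4) − (6)(-6) = 60
P_2→P_3: (6)(-2) − (3)(-4) = 0
P_3→P_4: (3)(1) − (-3)(-2) = -3
P_4→P_5: (-3)(-3) − (-6)(1) = 15
P_5→P_1: (-6)(-6) − (-6)(-3) = 18
Σ = 90
Area = |Σ|/2 = 45.

45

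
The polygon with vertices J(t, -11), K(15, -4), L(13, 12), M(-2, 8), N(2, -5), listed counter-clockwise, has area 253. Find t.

Write out the shoelace sum; only the two edges meeting at J involve t:
2·Area = [(2·(-11) − t·(-5)) + (t·(-4) − 15·(-11))] + 354
       = 1·t + 497 = 506
⇒ t = 9.

9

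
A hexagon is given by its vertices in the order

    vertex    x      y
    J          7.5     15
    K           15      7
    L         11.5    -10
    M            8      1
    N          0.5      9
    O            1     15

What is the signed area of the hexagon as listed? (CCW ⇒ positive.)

Cross-terms: -172.5, -230.5, 91.5, 71.5, -1.5, -97.5  ⇒  Σ = -339
Signed area = Σ/2 = -169.5 (negative ⇒ clockwise traversal).

-169.5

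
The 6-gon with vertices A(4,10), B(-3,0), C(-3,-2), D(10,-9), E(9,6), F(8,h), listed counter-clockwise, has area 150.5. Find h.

Write out the shoelace sum; only the two edges meeting at F involve h:
2·Area = [(9·h − 8·6) + (8·10 − 4·h)] + 224
       = 5·h + 256 = 301
⇒ h = 9.

9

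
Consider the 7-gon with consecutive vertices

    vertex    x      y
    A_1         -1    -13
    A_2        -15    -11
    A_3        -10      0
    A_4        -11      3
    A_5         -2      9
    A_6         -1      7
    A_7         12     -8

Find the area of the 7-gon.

Σ = (-184) + (-110) + (-30) + (-93) + (-5) + (-76) + (-164) = -662
Area = |Σ|/2 = 331.

331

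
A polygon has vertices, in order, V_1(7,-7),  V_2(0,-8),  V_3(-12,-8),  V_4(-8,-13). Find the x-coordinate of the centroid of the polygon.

-409/87

Apply the shoelace formula. First the cross-terms c_i = x_i·y_{i+1} − x_{i+1}·y_i:
  -56, -96, 92, 147  ⇒  2A = 87, A = 43.5.
Then Σ (x_i + x_{i+1})·c_i = -1227, so x̄ = -1227 / (6·43.5) = -409/87.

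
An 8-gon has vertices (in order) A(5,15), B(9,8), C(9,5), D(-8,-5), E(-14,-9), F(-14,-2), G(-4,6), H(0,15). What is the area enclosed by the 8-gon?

Apply the shoelace formula: 2A = Σ (x_i·y_{i+1} − x_{i+1}·y_i), indices taken mod 8.
Σ = (-95) + (-27) + (-5) + (2) + (-98) + (-92) + (-60) + (-75) = -450
Area = |Σ|/2 = 225.

225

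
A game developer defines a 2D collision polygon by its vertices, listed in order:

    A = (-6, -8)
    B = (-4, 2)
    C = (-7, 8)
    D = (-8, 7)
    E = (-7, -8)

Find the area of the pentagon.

Apply the shoelace formula: 2A = Σ (x_i·y_{i+1} − x_{i+1}·y_i), indices taken mod 5.
Σ = (-44) + (-18) + (15) + (113) + (8) = 74
Area = |Σ|/2 = 37.

37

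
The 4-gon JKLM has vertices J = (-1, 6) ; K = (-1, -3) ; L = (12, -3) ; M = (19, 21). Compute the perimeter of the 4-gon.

|JK| = √((0)² + (-9)²) = √81 = 9
|KL| = √((13)² + (0)²) = √169 = 13
|LM| = √((7)² + (24)²) = √625 = 25
|MJ| = √((-20)² + (-15)²) = √625 = 25
Perimeter = 9 + 13 + 25 + 25 = 72.

72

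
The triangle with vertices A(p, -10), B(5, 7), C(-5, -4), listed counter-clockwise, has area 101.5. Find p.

Write out the shoelace sum; only the two edges meeting at A involve p:
2·Area = [((-5)·(-10) − p·(-4)) + (p·7 − 5·(-10))] + 15
       = 11·p + 115 = 203
⇒ p = 8.

8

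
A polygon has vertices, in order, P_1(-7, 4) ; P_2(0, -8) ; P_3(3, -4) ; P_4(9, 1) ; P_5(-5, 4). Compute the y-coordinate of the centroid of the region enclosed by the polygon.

Apply Gauss's area formula. First the cross-terms c_i = x_i·y_{i+1} − x_{i+1}·y_i:
  56, 24, 39, 41, 8  ⇒  2A = 168, A = 84.
Then Σ (y_i + y_{i+1})·c_i = -360, so ȳ = -360 / (6·84) = -5/7.

-5/7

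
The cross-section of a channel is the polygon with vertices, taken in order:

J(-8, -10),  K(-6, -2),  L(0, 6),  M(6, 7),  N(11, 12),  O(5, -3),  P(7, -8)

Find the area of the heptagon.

183.5

Σ = (-44) + (-36) + (-36) + (-5) + (-93) + (-19) + (-134) = -367
Area = |Σ|/2 = 183.5.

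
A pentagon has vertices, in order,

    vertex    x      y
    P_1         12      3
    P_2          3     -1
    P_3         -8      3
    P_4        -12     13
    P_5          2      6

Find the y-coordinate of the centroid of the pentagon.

Apply the shoelace (surveyor's) formula. First the cross-terms c_i = x_i·y_{i+1} − x_{i+1}·y_i:
  -21, 1, -68, -98, -66  ⇒  2A = -252, A = -126.
Then Σ (y_i + y_{i+1})·c_i = -3584, so ȳ = -3584 / (6·(-126)) = 128/27.

128/27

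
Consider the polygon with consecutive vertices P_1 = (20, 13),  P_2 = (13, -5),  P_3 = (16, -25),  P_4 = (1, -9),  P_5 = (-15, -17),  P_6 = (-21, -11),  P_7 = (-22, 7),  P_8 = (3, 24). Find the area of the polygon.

1178

Apply the shoelace formula: 2A = Σ (x_i·y_{i+1} − x_{i+1}·y_i), indices taken mod 8.
P_1→P_2: (20)(-5) − (13)(13) = -269
P_2→P_3: (13)(-25) − (16)(-5) = -245
P_3→P_4: (16)(-9) − (1)(-25) = -119
P_4→P_5: (1)(-17) − (-15)(-9) = -152
P_5→P_6: (-15)(-11) − (-21)(-17) = -192
P_6→P_7: (-21)(7) − (-22)(-11) = -389
P_7→P_8: (-22)(24) − (3)(7) = -549
P_8→P_1: (3)(13) − (20)(24) = -441
Σ = -2356
Area = |Σ|/2 = 1178.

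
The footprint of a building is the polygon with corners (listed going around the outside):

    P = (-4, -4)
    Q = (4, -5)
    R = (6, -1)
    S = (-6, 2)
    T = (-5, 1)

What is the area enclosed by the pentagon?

Apply Gauss's area formula: 2A = Σ (x_i·y_{i+1} − x_{i+1}·y_i), indices taken mod 5.
P→Q: (-4)(-5) − (4)(-4) = 36
Q→R: (4)(-1) − (6)(-5) = 26
R→S: (6)(2) − (-6)(-1) = 6
S→T: (-6)(1) − (-5)(2) = 4
T→P: (-5)(-4) − (-4)(1) = 24
Σ = 96
Area = |Σ|/2 = 48.

48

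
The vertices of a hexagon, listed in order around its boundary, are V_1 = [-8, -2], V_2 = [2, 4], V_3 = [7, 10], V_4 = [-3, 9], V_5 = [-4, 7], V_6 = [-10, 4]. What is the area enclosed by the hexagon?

V_1→V_2: (-8)(4) − (2)(-2) = -28
V_2→V_3: (2)(10) − (7)(4) = -8
V_3→V_4: (7)(9) − (-3)(10) = 93
V_4→V_5: (-3)(7) − (-4)(9) = 15
V_5→V_6: (-4)(4) − (-10)(7) = 54
V_6→V_1: (-10)(-2) − (-8)(4) = 52
Σ = 178
Area = |Σ|/2 = 89.

89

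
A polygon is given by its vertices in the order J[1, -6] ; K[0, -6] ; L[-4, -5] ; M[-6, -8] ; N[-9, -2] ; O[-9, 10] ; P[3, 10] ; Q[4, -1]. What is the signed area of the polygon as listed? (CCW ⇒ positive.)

-191

Apply the shoelace (surveyor's) formula: 2A = Σ (x_i·y_{i+1} − x_{i+1}·y_i), indices taken mod 8.
J→K: (1)(-6) − (0)(-6) = -6
K→L: (0)(-5) − (-4)(-6) = -24
L→M: (-4)(-8) − (-6)(-5) = 2
M→N: (-6)(-2) − (-9)(-8) = -60
N→O: (-9)(10) − (-9)(-2) = -108
O→P: (-9)(10) − (3)(10) = -120
P→Q: (3)(-1) − (4)(10) = -43
Q→J: (4)(-6) − (1)(-1) = -23
Σ = -382
Signed area = Σ/2 = -191 (negative ⇒ clockwise traversal).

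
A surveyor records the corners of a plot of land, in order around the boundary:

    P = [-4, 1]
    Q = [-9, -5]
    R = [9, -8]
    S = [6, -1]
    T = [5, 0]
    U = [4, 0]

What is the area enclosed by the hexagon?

Apply Gauss's area formula: 2A = Σ (x_i·y_{i+1} − x_{i+1}·y_i), indices taken mod 6.
Cross-terms: 29, 117, 39, 5, 0, 4  ⇒  Σ = 194
Area = |Σ|/2 = 97.

97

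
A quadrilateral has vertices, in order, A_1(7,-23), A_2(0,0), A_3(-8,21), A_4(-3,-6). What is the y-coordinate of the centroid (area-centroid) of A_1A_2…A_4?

Apply Gauss's area formula. First the cross-terms c_i = x_i·y_{i+1} − x_{i+1}·y_i:
  0, 0, 111, 111  ⇒  2A = 222, A = 111.
Then Σ (y_i + y_{i+1})·c_i = -1554, so ȳ = -1554 / (6·111) = -7/3.

-7/3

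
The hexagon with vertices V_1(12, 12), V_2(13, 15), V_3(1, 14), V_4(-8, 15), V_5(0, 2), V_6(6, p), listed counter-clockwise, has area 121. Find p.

Write out the shoelace sum; only the two edges meeting at V_6 involve p:
2·Area = [(0·p − 6·2) + (6·12 − 12·p)] + 302
       = -12·p + 362 = 242
⇒ p = 10.

10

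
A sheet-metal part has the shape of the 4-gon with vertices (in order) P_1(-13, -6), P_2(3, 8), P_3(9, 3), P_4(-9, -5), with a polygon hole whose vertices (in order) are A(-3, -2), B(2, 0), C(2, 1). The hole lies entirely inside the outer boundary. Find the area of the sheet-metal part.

Outer boundary:
P_1→P_2: (-13)(8) − (3)(-6) = -86
P_2→P_3: (3)(3) − (9)(8) = -63
P_3→P_4: (9)(-5) − (-9)(3) = -18
P_4→P_1: (-9)(-6) − (-13)(-5) = -11
Σ = -178
Area = |Σ|/2 = 89.
Hole:
Apply the shoelace (surveyor's) formula: 2A = Σ (x_i·y_{i+1} − x_{i+1}·y_i), indices taken mod 3.
Σ = (4) + (2) + (-1) = 5
Area = |Σ|/2 = 2.5.
Net area = 89 − 2.5 = 86.5.

86.5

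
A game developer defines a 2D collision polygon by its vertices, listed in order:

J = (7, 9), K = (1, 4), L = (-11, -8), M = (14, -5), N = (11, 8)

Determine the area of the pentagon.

Apply the surveyor's formula: 2A = Σ (x_i·y_{i+1} − x_{i+1}·y_i), indices taken mod 5.
J→K: (7)(4) − (1)(9) = 19
K→L: (1)(-8) − (-11)(4) = 36
L→M: (-11)(-5) − (14)(-8) = 167
M→N: (14)(8) − (11)(-5) = 167
N→J: (11)(9) − (7)(8) = 43
Σ = 432
Area = |Σ|/2 = 216.

216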